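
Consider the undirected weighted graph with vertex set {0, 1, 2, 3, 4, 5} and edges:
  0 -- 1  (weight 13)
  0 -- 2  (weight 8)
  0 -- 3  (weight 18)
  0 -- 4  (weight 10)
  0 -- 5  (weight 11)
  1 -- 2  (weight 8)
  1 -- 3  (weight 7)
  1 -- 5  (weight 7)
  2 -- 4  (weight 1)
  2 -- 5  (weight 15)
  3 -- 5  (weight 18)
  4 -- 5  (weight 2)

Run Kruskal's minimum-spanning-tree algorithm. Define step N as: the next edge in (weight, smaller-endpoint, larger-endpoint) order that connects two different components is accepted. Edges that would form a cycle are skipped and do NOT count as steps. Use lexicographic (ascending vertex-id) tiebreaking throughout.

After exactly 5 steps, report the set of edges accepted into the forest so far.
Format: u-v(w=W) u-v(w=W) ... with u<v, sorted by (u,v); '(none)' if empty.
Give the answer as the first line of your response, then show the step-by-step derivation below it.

0-2(w=8) 1-3(w=7) 1-5(w=7) 2-4(w=1) 4-5(w=2)

step 1: add edge 2-4 (w=1); MST = {2-4(w=1)}
step 2: add edge 4-5 (w=2); MST = {2-4(w=1) 4-5(w=2)}
step 3: add edge 1-3 (w=7); MST = {1-3(w=7) 2-4(w=1) 4-5(w=2)}
step 4: add edge 1-5 (w=7); MST = {1-3(w=7) 1-5(w=7) 2-4(w=1) 4-5(w=2)}
step 5: add edge 0-2 (w=8); MST = {0-2(w=8) 1-3(w=7) 1-5(w=7) 2-4(w=1) 4-5(w=2)}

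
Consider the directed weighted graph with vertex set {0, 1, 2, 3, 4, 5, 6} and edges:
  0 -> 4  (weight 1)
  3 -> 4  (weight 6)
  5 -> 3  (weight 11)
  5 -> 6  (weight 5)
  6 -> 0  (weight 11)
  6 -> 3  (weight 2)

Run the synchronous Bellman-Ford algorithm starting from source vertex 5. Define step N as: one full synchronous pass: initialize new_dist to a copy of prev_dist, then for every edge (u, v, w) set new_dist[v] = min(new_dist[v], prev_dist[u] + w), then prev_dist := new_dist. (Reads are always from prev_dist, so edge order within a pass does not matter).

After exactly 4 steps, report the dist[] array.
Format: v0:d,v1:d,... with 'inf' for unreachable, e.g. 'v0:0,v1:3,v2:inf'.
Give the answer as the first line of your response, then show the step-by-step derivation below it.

v0:16,v1:inf,v2:inf,v3:7,v4:13,v5:0,v6:5

step 1: dist = v0:inf,v1:inf,v2:inf,v3:11,v4:inf,v5:0,v6:5
step 2: dist = v0:16,v1:inf,v2:inf,v3:7,v4:17,v5:0,v6:5
step 3: dist = v0:16,v1:inf,v2:inf,v3:7,v4:13,v5:0,v6:5
step 4: dist = v0:16,v1:inf,v2:inf,v3:7,v4:13,v5:0,v6:5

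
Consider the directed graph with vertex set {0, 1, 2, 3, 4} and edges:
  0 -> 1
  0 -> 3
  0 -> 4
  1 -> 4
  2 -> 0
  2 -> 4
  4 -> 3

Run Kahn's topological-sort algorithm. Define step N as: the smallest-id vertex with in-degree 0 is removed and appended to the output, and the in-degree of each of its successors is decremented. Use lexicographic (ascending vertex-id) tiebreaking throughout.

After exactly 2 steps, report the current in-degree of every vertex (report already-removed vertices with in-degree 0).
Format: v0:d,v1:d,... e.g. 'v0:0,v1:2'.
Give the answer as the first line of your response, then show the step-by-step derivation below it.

v0:0,v1:0,v2:0,v3:1,v4:1

step 1: output 2; order=[2]; indeg=(0,1,0,2,2)
step 2: output 0; order=[2,0]; indeg=(0,0,0,1,1)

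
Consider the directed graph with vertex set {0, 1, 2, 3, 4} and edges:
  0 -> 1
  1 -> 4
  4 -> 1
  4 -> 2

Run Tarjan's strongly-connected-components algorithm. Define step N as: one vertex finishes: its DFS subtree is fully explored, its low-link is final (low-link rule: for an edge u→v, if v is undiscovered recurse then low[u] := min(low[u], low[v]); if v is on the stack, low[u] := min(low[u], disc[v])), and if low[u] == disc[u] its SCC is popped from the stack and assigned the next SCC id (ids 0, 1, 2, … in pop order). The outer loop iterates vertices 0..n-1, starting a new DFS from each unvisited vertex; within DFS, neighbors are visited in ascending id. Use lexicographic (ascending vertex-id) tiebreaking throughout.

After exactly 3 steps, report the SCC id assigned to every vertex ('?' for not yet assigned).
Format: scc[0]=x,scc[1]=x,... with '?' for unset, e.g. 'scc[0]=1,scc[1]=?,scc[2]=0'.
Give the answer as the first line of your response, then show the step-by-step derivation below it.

scc[0]=?,scc[1]=1,scc[2]=0,scc[3]=?,scc[4]=1

step 1: low=(low[0]=0,low[1]=1,low[2]=3,low[3]=?,low[4]=1); scc=(scc[0]=?,scc[1]=?,scc[2]=0,scc[3]=?,scc[4]=?)
step 2: low=(low[0]=0,low[1]=1,low[2]=3,low[3]=?,low[4]=1); scc=(scc[0]=?,scc[1]=?,scc[2]=0,scc[3]=?,scc[4]=?)
step 3: low=(low[0]=0,low[1]=1,low[2]=3,low[3]=?,low[4]=1); scc=(scc[0]=?,scc[1]=1,scc[2]=0,scc[3]=?,scc[4]=1)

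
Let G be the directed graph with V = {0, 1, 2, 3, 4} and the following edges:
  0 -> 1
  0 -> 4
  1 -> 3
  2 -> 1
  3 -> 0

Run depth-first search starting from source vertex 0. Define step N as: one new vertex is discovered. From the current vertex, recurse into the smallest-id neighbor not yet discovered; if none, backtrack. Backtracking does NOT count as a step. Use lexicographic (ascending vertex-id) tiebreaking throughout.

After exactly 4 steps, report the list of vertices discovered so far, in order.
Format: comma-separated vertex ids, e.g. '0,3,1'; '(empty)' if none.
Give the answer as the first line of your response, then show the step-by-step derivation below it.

0,1,3,4

step 1: discover 0; path=0; order=0
step 2: discover 1; path=0>1; order=0,1
step 3: discover 3; path=0>1>3; order=0,1,3
step 4: discover 4; path=0>4; order=0,1,3,4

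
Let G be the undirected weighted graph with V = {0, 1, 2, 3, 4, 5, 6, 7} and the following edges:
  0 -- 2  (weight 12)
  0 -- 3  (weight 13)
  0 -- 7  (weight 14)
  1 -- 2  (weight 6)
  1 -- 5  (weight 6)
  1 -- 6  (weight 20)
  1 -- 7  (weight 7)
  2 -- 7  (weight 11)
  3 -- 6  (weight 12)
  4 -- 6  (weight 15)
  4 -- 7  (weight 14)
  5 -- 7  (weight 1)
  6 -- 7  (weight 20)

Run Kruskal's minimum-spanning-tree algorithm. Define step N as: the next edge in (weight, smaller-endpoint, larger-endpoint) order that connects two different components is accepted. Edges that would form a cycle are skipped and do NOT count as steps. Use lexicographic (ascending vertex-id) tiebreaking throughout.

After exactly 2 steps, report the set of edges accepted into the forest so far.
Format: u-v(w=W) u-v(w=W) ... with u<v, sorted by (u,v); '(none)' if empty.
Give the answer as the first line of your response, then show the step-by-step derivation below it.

1-2(w=6) 5-7(w=1)

step 1: add edge 5-7 (w=1); MST = {5-7(w=1)}
step 2: add edge 1-2 (w=6); MST = {1-2(w=6) 5-7(w=1)}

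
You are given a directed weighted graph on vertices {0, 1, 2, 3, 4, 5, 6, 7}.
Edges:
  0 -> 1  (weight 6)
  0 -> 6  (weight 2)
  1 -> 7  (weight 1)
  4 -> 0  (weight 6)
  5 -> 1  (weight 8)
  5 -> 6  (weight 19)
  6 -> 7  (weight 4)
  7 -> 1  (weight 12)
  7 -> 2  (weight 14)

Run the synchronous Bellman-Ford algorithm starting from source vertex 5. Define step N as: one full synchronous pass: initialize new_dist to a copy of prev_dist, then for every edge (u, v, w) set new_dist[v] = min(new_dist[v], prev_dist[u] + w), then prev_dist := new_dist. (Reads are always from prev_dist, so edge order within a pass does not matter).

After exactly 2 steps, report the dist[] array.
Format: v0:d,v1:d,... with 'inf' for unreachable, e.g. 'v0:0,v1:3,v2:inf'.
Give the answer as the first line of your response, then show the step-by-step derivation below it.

v0:inf,v1:8,v2:inf,v3:inf,v4:inf,v5:0,v6:19,v7:9

step 1: dist = v0:inf,v1:8,v2:inf,v3:inf,v4:inf,v5:0,v6:19,v7:inf
step 2: dist = v0:inf,v1:8,v2:inf,v3:inf,v4:inf,v5:0,v6:19,v7:9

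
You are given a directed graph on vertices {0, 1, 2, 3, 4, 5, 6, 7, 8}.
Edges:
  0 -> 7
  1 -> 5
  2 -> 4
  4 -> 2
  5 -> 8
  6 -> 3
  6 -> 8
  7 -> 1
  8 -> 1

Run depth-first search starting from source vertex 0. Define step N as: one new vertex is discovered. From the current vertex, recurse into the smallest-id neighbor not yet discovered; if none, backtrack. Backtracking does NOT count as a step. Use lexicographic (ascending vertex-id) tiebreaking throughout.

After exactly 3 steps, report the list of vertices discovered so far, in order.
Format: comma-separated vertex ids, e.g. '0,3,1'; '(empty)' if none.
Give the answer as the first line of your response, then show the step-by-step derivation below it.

0,7,1

step 1: discover 0; path=0; order=0
step 2: discover 7; path=0>7; order=0,7
step 3: discover 1; path=0>7>1; order=0,7,1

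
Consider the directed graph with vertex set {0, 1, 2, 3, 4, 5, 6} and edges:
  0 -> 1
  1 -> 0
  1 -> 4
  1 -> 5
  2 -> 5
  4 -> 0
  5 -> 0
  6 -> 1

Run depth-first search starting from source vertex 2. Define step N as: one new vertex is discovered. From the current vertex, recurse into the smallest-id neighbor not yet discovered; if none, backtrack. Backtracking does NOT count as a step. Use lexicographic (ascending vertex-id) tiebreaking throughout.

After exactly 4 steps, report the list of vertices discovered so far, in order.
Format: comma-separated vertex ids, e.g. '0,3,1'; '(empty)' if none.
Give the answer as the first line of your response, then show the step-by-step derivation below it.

2,5,0,1

step 1: discover 2; path=2; order=2
step 2: discover 5; path=2>5; order=2,5
step 3: discover 0; path=2>5>0; order=2,5,0
step 4: discover 1; path=2>5>0>1; order=2,5,0,1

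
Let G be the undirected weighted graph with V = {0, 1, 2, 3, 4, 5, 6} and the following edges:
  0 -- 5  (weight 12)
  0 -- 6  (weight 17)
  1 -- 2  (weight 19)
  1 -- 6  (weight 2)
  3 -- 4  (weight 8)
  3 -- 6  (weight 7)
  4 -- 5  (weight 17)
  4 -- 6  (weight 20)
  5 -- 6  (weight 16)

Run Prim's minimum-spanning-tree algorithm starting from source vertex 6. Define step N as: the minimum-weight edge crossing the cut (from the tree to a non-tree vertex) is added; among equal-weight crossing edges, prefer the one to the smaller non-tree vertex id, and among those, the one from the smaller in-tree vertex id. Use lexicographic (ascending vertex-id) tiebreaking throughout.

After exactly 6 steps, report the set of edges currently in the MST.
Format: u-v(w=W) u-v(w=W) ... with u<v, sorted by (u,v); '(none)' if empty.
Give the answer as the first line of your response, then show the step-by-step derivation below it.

0-5(w=12) 1-2(w=19) 1-6(w=2) 3-4(w=8) 3-6(w=7) 5-6(w=16)

step 1: add edge 1-6 (w=2); MST = {1-6(w=2)}
step 2: add edge 3-6 (w=7); MST = {1-6(w=2) 3-6(w=7)}
step 3: add edge 3-4 (w=8); MST = {1-6(w=2) 3-4(w=8) 3-6(w=7)}
step 4: add edge 5-6 (w=16); MST = {1-6(w=2) 3-4(w=8) 3-6(w=7) 5-6(w=16)}
step 5: add edge 0-5 (w=12); MST = {0-5(w=12) 1-6(w=2) 3-4(w=8) 3-6(w=7) 5-6(w=16)}
step 6: add edge 1-2 (w=19); MST = {0-5(w=12) 1-2(w=19) 1-6(w=2) 3-4(w=8) 3-6(w=7) 5-6(w=16)}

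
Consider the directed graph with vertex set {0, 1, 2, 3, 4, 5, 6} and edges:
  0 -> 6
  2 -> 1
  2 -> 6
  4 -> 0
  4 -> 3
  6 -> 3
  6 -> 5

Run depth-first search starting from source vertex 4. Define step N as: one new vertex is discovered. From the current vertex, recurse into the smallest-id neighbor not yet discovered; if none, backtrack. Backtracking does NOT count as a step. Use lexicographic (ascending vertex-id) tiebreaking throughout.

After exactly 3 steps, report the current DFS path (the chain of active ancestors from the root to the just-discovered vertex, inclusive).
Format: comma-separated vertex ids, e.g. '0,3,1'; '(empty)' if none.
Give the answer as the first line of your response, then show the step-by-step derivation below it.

4,0,6

step 1: discover 4; path=4; order=4
step 2: discover 0; path=4>0; order=4,0
step 3: discover 6; path=4>0>6; order=4,0,6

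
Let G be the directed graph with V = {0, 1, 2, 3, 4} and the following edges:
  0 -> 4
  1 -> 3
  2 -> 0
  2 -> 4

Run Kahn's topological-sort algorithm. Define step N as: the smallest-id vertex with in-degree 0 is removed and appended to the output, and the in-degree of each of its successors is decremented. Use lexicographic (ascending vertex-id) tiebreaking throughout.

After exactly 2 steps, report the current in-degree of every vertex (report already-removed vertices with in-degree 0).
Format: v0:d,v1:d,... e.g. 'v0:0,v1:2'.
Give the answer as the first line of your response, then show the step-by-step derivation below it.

v0:0,v1:0,v2:0,v3:0,v4:1

step 1: output 1; order=[1]; indeg=(1,0,0,0,2)
step 2: output 2; order=[1,2]; indeg=(0,0,0,0,1)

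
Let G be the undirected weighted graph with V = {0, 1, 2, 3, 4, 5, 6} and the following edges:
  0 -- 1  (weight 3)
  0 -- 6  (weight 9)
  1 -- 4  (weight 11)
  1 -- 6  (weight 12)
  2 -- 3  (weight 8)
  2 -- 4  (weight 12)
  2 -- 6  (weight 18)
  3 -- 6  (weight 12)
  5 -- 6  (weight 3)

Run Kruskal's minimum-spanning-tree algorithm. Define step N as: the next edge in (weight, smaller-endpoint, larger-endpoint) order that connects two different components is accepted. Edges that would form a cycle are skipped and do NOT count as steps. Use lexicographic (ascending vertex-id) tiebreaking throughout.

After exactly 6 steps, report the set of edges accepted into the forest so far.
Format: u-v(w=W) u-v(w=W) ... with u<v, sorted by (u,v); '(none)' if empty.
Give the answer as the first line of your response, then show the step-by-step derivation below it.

0-1(w=3) 0-6(w=9) 1-4(w=11) 2-3(w=8) 2-4(w=12) 5-6(w=3)

step 1: add edge 0-1 (w=3); MST = {0-1(w=3)}
step 2: add edge 5-6 (w=3); MST = {0-1(w=3) 5-6(w=3)}
step 3: add edge 2-3 (w=8); MST = {0-1(w=3) 2-3(w=8) 5-6(w=3)}
step 4: add edge 0-6 (w=9); MST = {0-1(w=3) 0-6(w=9) 2-3(w=8) 5-6(w=3)}
step 5: add edge 1-4 (w=11); MST = {0-1(w=3) 0-6(w=9) 1-4(w=11) 2-3(w=8) 5-6(w=3)}
step 6: add edge 2-4 (w=12); MST = {0-1(w=3) 0-6(w=9) 1-4(w=11) 2-3(w=8) 2-4(w=12) 5-6(w=3)}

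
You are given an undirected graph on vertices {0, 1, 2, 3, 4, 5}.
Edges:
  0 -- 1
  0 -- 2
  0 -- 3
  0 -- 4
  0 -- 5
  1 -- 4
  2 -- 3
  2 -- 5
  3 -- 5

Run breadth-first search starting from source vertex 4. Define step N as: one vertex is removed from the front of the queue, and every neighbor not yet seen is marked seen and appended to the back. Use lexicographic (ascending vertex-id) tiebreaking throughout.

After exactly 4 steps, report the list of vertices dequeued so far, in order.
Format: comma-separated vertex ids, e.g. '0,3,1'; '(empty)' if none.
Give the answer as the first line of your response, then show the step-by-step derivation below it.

4,0,1,2

step 1: dequeue 4; queue=[0,1]; order=4
step 2: dequeue 0; queue=[1,2,3,5]; order=4,0
step 3: dequeue 1; queue=[2,3,5]; order=4,0,1
step 4: dequeue 2; queue=[3,5]; order=4,0,1,2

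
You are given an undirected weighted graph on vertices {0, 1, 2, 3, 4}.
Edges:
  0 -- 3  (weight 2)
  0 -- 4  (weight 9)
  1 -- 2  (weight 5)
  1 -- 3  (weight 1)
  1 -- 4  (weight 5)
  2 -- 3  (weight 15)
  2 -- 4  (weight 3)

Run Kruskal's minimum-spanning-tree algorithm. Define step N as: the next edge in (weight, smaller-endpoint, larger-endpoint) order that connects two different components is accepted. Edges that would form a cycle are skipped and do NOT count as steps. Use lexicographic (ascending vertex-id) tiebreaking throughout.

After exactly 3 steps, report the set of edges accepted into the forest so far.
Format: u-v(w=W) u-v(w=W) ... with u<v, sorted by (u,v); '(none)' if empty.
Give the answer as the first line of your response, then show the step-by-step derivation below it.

0-3(w=2) 1-3(w=1) 2-4(w=3)

step 1: add edge 1-3 (w=1); MST = {1-3(w=1)}
step 2: add edge 0-3 (w=2); MST = {0-3(w=2) 1-3(w=1)}
step 3: add edge 2-4 (w=3); MST = {0-3(w=2) 1-3(w=1) 2-4(w=3)}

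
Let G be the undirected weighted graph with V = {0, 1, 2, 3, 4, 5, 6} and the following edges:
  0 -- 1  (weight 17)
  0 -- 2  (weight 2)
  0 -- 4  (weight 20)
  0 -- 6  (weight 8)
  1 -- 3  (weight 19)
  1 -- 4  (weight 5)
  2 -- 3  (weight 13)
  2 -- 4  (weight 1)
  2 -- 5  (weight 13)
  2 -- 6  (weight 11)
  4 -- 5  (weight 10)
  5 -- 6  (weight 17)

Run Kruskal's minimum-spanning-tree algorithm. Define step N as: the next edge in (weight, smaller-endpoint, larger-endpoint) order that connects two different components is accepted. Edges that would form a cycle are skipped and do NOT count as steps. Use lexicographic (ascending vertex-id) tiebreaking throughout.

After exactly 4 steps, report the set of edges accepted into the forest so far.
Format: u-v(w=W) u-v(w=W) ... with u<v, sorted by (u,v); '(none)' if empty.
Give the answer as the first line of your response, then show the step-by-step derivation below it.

0-2(w=2) 0-6(w=8) 1-4(w=5) 2-4(w=1)

step 1: add edge 2-4 (w=1); MST = {2-4(w=1)}
step 2: add edge 0-2 (w=2); MST = {0-2(w=2) 2-4(w=1)}
step 3: add edge 1-4 (w=5); MST = {0-2(w=2) 1-4(w=5) 2-4(w=1)}
step 4: add edge 0-6 (w=8); MST = {0-2(w=2) 0-6(w=8) 1-4(w=5) 2-4(w=1)}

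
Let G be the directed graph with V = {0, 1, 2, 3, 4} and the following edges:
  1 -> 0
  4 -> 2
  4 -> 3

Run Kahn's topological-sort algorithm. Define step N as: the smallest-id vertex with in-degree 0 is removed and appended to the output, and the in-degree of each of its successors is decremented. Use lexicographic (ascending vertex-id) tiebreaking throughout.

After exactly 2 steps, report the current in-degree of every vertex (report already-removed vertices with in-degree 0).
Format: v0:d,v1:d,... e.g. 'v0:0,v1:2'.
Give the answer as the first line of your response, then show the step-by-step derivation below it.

v0:0,v1:0,v2:1,v3:1,v4:0

step 1: output 1; order=[1]; indeg=(0,0,1,1,0)
step 2: output 0; order=[1,0]; indeg=(0,0,1,1,0)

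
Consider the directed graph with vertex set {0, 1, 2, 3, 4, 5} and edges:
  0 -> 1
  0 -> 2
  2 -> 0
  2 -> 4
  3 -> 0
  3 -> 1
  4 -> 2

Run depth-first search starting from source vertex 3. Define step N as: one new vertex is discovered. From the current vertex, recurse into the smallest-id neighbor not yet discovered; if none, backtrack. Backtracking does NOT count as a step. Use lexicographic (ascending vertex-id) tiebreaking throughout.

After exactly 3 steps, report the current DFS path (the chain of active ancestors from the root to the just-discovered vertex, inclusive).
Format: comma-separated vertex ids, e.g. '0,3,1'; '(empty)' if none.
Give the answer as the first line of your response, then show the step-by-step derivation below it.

3,0,1

step 1: discover 3; path=3; order=3
step 2: discover 0; path=3>0; order=3,0
step 3: discover 1; path=3>0>1; order=3,0,1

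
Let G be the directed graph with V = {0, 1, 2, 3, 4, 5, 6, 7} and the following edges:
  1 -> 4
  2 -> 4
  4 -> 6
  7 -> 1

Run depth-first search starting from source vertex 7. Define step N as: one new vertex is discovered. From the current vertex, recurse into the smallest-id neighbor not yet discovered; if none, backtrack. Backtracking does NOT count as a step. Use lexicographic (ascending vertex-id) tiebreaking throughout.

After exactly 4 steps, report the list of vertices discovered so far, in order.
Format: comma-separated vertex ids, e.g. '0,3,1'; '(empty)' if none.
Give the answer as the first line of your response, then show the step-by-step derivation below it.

7,1,4,6

step 1: discover 7; path=7; order=7
step 2: discover 1; path=7>1; order=7,1
step 3: discover 4; path=7>1>4; order=7,1,4
step 4: discover 6; path=7>1>4>6; order=7,1,4,6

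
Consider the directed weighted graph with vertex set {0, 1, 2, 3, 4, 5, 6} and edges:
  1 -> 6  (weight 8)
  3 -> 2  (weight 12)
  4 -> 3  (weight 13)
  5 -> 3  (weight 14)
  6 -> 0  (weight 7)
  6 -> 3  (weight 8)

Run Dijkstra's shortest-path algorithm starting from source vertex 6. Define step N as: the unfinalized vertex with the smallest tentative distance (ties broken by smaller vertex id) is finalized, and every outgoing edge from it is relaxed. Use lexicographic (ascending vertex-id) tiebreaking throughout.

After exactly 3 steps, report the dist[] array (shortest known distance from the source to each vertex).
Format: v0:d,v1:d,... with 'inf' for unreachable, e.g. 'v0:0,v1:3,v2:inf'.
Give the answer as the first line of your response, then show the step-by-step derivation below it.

v0:7,v1:inf,v2:20,v3:8,v4:inf,v5:inf,v6:0

step 1: dist = v0:7,v1:inf,v2:inf,v3:8,v4:inf,v5:inf,v6:0
step 2: dist = v0:7,v1:inf,v2:inf,v3:8,v4:inf,v5:inf,v6:0
step 3: dist = v0:7,v1:inf,v2:20,v3:8,v4:inf,v5:inf,v6:0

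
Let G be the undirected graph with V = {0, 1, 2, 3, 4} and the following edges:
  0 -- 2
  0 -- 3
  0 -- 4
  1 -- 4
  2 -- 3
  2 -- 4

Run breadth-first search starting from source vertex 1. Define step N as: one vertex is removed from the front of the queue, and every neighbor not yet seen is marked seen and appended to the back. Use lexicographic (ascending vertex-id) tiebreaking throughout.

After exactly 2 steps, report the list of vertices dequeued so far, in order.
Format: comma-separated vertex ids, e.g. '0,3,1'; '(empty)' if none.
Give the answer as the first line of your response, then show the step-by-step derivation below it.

1,4

step 1: dequeue 1; queue=[4]; order=1
step 2: dequeue 4; queue=[0,2]; order=1,4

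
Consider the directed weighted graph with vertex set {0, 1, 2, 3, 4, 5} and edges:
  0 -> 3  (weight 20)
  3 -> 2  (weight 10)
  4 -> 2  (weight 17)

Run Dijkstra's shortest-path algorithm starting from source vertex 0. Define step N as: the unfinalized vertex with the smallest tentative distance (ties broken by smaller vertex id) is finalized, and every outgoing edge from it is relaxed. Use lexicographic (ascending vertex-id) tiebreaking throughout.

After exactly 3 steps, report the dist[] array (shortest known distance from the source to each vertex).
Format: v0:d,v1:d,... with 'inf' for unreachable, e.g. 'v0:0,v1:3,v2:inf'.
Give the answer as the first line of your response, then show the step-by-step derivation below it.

v0:0,v1:inf,v2:30,v3:20,v4:inf,v5:inf

step 1: dist = v0:0,v1:inf,v2:inf,v3:20,v4:inf,v5:inf
step 2: dist = v0:0,v1:inf,v2:30,v3:20,v4:inf,v5:inf
step 3: dist = v0:0,v1:inf,v2:30,v3:20,v4:inf,v5:inf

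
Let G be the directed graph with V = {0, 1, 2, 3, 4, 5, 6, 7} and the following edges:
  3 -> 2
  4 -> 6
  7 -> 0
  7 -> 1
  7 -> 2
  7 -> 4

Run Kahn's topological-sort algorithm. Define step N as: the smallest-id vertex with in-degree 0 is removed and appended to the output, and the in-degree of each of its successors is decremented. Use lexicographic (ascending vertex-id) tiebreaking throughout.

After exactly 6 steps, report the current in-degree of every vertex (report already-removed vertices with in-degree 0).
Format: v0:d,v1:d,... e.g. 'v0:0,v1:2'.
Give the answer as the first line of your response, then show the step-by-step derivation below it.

v0:0,v1:0,v2:0,v3:0,v4:0,v5:0,v6:1,v7:0

step 1: output 3; order=[3]; indeg=(1,1,1,0,1,0,1,0)
step 2: output 5; order=[3,5]; indeg=(1,1,1,0,1,0,1,0)
step 3: output 7; order=[3,5,7]; indeg=(0,0,0,0,0,0,1,0)
step 4: output 0; order=[3,5,7,0]; indeg=(0,0,0,0,0,0,1,0)
step 5: output 1; order=[3,5,7,0,1]; indeg=(0,0,0,0,0,0,1,0)
step 6: output 2; order=[3,5,7,0,1,2]; indeg=(0,0,0,0,0,0,1,0)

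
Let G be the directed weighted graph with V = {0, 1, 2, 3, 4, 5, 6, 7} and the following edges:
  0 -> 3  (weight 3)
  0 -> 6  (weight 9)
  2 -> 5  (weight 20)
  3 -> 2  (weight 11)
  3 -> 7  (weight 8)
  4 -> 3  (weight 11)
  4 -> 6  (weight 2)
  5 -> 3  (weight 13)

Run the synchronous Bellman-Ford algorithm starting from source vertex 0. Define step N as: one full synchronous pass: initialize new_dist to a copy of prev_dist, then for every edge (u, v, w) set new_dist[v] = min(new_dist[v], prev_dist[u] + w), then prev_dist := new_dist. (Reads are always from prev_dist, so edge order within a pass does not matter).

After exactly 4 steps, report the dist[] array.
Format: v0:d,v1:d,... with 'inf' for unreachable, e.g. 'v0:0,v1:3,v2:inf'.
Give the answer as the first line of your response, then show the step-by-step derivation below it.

v0:0,v1:inf,v2:14,v3:3,v4:inf,v5:34,v6:9,v7:11

step 1: dist = v0:0,v1:inf,v2:inf,v3:3,v4:inf,v5:inf,v6:9,v7:inf
step 2: dist = v0:0,v1:inf,v2:14,v3:3,v4:inf,v5:inf,v6:9,v7:11
step 3: dist = v0:0,v1:inf,v2:14,v3:3,v4:inf,v5:34,v6:9,v7:11
step 4: dist = v0:0,v1:inf,v2:14,v3:3,v4:inf,v5:34,v6:9,v7:11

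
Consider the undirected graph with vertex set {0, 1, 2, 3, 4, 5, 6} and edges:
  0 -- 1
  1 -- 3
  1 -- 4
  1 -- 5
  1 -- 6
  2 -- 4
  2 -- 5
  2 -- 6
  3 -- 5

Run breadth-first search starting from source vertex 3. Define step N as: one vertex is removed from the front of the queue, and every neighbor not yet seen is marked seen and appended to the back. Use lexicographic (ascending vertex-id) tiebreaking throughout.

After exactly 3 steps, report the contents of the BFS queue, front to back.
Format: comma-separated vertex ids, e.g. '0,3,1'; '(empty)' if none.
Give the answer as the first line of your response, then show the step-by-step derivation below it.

0,4,6,2

step 1: dequeue 3; queue=[1,5]; order=3
step 2: dequeue 1; queue=[5,0,4,6]; order=3,1
step 3: dequeue 5; queue=[0,4,6,2]; order=3,1,5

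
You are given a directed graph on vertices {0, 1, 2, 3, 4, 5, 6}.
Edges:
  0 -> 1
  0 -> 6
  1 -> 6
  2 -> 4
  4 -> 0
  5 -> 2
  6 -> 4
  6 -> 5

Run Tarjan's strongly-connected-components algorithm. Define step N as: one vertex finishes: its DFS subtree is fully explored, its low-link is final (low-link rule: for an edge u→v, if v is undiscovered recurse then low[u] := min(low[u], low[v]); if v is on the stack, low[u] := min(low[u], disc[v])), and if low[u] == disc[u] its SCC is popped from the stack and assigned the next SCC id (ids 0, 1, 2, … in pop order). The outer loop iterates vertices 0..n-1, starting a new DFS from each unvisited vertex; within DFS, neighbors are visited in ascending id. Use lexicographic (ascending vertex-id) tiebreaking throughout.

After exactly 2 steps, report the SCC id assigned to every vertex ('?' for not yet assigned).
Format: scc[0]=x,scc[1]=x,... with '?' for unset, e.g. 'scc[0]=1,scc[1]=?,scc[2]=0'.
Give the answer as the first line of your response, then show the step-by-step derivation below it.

scc[0]=?,scc[1]=?,scc[2]=?,scc[3]=?,scc[4]=?,scc[5]=?,scc[6]=?

step 1: low=(low[0]=0,low[1]=1,low[2]=?,low[3]=?,low[4]=0,low[5]=?,low[6]=2); scc=(scc[0]=?,scc[1]=?,scc[2]=?,scc[3]=?,scc[4]=?,scc[5]=?,scc[6]=?)
step 2: low=(low[0]=0,low[1]=1,low[2]=3,low[3]=?,low[4]=0,low[5]=4,low[6]=0); scc=(scc[0]=?,scc[1]=?,scc[2]=?,scc[3]=?,scc[4]=?,scc[5]=?,scc[6]=?)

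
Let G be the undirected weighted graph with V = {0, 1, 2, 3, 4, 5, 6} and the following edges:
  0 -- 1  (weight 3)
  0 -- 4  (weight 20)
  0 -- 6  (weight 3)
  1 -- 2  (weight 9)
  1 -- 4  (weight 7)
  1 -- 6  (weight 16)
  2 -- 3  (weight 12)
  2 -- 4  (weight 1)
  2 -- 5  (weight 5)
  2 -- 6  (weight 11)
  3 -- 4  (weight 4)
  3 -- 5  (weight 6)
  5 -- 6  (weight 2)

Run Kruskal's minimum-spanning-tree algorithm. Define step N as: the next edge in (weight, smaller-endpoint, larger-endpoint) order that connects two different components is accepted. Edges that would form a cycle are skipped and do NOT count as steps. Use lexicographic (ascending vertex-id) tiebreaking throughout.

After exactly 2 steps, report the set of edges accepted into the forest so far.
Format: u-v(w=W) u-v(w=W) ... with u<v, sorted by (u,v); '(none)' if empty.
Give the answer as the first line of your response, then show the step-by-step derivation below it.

2-4(w=1) 5-6(w=2)

step 1: add edge 2-4 (w=1); MST = {2-4(w=1)}
step 2: add edge 5-6 (w=2); MST = {2-4(w=1) 5-6(w=2)}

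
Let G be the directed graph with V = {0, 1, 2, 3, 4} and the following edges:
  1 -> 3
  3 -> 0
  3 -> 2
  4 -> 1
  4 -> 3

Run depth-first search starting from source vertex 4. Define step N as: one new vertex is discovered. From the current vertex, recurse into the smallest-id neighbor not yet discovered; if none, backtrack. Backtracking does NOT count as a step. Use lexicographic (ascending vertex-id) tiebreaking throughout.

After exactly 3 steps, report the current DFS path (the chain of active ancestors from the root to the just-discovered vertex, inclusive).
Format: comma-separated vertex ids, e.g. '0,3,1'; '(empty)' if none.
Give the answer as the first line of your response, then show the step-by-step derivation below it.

4,1,3

step 1: discover 4; path=4; order=4
step 2: discover 1; path=4>1; order=4,1
step 3: discover 3; path=4>1>3; order=4,1,3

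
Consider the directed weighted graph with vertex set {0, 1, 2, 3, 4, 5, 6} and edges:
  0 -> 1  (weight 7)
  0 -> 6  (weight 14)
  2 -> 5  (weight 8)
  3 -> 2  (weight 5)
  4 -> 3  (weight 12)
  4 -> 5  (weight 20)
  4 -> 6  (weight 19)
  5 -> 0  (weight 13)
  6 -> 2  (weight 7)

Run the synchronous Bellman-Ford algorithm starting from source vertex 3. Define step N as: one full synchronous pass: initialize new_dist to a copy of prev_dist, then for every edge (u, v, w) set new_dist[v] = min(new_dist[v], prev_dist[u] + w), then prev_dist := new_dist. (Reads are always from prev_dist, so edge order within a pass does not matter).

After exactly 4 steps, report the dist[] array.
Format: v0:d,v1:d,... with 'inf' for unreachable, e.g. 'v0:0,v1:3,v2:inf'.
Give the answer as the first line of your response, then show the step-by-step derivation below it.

v0:26,v1:33,v2:5,v3:0,v4:inf,v5:13,v6:40

step 1: dist = v0:inf,v1:inf,v2:5,v3:0,v4:inf,v5:inf,v6:inf
step 2: dist = v0:inf,v1:inf,v2:5,v3:0,v4:inf,v5:13,v6:inf
step 3: dist = v0:26,v1:inf,v2:5,v3:0,v4:inf,v5:13,v6:inf
step 4: dist = v0:26,v1:33,v2:5,v3:0,v4:inf,v5:13,v6:40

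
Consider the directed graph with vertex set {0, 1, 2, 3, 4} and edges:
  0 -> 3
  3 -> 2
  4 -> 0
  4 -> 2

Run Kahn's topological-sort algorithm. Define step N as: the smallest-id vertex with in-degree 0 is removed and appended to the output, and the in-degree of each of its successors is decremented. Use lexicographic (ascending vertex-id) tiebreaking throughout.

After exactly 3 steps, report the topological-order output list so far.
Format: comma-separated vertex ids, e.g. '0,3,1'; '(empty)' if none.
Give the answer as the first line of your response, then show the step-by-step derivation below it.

1,4,0

step 1: output 1; order=[1]; indeg=(1,0,2,1,0)
step 2: output 4; order=[1,4]; indeg=(0,0,1,1,0)
step 3: output 0; order=[1,4,0]; indeg=(0,0,1,0,0)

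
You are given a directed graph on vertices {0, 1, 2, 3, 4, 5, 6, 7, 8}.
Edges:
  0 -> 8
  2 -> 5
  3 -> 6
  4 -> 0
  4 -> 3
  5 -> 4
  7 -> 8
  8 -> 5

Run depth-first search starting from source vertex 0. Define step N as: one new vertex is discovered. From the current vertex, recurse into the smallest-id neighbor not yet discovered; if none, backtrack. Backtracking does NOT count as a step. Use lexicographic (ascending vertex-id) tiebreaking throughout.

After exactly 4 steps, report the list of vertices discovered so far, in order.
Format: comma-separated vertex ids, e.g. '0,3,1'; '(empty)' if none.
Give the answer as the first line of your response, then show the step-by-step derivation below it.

0,8,5,4

step 1: discover 0; path=0; order=0
step 2: discover 8; path=0>8; order=0,8
step 3: discover 5; path=0>8>5; order=0,8,5
step 4: discover 4; path=0>8>5>4; order=0,8,5,4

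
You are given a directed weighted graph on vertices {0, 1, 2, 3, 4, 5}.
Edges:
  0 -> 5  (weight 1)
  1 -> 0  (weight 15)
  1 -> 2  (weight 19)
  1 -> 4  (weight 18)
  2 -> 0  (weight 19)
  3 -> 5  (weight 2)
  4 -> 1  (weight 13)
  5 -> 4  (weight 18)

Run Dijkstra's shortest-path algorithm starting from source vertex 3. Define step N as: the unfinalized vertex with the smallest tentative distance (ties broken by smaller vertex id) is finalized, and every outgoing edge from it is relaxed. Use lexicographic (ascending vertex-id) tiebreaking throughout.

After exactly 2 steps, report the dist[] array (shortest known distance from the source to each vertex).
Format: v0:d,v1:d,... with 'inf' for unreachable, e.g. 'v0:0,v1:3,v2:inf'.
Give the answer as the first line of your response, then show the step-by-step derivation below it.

v0:inf,v1:inf,v2:inf,v3:0,v4:20,v5:2

step 1: dist = v0:inf,v1:inf,v2:inf,v3:0,v4:inf,v5:2
step 2: dist = v0:inf,v1:inf,v2:inf,v3:0,v4:20,v5:2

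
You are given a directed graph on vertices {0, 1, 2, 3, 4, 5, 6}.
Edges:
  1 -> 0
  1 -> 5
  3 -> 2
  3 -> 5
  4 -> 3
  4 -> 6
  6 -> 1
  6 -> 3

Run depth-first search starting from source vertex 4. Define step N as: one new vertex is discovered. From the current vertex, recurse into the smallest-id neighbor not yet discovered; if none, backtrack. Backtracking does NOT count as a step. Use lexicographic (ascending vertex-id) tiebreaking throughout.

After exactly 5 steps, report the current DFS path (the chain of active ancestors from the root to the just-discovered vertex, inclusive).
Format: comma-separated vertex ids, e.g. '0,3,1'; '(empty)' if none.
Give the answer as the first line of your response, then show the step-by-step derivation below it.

4,6

step 1: discover 4; path=4; order=4
step 2: discover 3; path=4>3; order=4,3
step 3: discover 2; path=4>3>2; order=4,3,2
step 4: discover 5; path=4>3>5; order=4,3,2,5
step 5: discover 6; path=4>6; order=4,3,2,5,6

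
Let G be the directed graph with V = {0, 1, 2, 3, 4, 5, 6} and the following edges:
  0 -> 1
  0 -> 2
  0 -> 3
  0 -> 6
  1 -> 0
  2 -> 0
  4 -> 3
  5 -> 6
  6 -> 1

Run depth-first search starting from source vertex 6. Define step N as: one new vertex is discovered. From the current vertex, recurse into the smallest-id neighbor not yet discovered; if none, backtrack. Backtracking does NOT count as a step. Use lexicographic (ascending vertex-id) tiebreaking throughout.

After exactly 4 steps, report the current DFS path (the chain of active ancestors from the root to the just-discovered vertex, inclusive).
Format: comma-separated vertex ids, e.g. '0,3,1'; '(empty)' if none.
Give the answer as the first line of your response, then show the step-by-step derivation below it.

6,1,0,2

step 1: discover 6; path=6; order=6
step 2: discover 1; path=6>1; order=6,1
step 3: discover 0; path=6>1>0; order=6,1,0
step 4: discover 2; path=6>1>0>2; order=6,1,0,2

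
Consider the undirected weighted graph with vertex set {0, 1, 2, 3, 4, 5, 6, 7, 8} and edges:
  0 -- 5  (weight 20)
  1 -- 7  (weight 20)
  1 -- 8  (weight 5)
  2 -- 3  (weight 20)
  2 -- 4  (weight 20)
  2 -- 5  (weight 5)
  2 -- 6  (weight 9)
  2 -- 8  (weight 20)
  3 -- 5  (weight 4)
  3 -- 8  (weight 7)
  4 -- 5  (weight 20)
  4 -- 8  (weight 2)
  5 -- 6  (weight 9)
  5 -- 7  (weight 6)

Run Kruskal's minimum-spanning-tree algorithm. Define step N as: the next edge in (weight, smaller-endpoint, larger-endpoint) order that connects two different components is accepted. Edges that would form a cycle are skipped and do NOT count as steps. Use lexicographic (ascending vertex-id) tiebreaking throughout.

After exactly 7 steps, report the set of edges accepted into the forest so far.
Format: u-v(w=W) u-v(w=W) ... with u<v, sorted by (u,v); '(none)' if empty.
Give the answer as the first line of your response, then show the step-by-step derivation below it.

1-8(w=5) 2-5(w=5) 2-6(w=9) 3-5(w=4) 3-8(w=7) 4-8(w=2) 5-7(w=6)

step 1: add edge 4-8 (w=2); MST = {4-8(w=2)}
step 2: add edge 3-5 (w=4); MST = {3-5(w=4) 4-8(w=2)}
step 3: add edge 1-8 (w=5); MST = {1-8(w=5) 3-5(w=4) 4-8(w=2)}
step 4: add edge 2-5 (w=5); MST = {1-8(w=5) 2-5(w=5) 3-5(w=4) 4-8(w=2)}
step 5: add edge 5-7 (w=6); MST = {1-8(w=5) 2-5(w=5) 3-5(w=4) 4-8(w=2) 5-7(w=6)}
step 6: add edge 3-8 (w=7); MST = {1-8(w=5) 2-5(w=5) 3-5(w=4) 3-8(w=7) 4-8(w=2) 5-7(w=6)}
step 7: add edge 2-6 (w=9); MST = {1-8(w=5) 2-5(w=5) 2-6(w=9) 3-5(w=4) 3-8(w=7) 4-8(w=2) 5-7(w=6)}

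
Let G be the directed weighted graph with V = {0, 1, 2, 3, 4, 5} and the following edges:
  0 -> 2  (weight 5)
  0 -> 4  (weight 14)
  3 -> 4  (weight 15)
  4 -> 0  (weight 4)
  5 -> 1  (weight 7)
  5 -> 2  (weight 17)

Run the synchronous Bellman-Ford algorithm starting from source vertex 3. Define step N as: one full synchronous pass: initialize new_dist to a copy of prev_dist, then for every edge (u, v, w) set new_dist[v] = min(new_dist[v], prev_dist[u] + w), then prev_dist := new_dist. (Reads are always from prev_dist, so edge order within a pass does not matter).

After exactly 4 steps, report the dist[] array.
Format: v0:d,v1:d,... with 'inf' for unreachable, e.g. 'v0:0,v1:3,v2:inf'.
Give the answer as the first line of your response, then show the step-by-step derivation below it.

v0:19,v1:inf,v2:24,v3:0,v4:15,v5:inf

step 1: dist = v0:inf,v1:inf,v2:inf,v3:0,v4:15,v5:inf
step 2: dist = v0:19,v1:inf,v2:inf,v3:0,v4:15,v5:inf
step 3: dist = v0:19,v1:inf,v2:24,v3:0,v4:15,v5:inf
step 4: dist = v0:19,v1:inf,v2:24,v3:0,v4:15,v5:inf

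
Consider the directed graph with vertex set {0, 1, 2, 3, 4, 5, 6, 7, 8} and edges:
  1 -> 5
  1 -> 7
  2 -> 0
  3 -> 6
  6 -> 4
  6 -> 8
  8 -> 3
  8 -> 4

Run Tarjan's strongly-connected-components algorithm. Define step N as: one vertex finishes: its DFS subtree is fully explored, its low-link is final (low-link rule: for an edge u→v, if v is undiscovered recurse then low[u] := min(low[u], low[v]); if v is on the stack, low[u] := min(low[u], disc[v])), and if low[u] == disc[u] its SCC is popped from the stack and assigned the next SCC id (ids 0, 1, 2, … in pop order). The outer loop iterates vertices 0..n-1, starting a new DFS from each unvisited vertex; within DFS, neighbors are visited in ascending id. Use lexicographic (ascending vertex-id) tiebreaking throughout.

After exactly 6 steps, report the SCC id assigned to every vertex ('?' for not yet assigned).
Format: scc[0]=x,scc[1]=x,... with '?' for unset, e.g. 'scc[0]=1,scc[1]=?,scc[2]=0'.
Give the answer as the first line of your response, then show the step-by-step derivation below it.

scc[0]=0,scc[1]=3,scc[2]=4,scc[3]=?,scc[4]=5,scc[5]=1,scc[6]=?,scc[7]=2,scc[8]=?

step 1: low=(low[0]=0,low[1]=?,low[2]=?,low[3]=?,low[4]=?,low[5]=?,low[6]=?,low[7]=?,low[8]=?); scc=(scc[0]=0,scc[1]=?,scc[2]=?,scc[3]=?,scc[4]=?,scc[5]=?,scc[6]=?,scc[7]=?,scc[8]=?)
step 2: low=(low[0]=0,low[1]=1,low[2]=?,low[3]=?,low[4]=?,low[5]=2,low[6]=?,low[7]=?,low[8]=?); scc=(scc[0]=0,scc[1]=?,scc[2]=?,scc[3]=?,scc[4]=?,scc[5]=1,scc[6]=?,scc[7]=?,scc[8]=?)
step 3: low=(low[0]=0,low[1]=1,low[2]=?,low[3]=?,low[4]=?,low[5]=2,low[6]=?,low[7]=3,low[8]=?); scc=(scc[0]=0,scc[1]=?,scc[2]=?,scc[3]=?,scc[4]=?,scc[5]=1,scc[6]=?,scc[7]=2,scc[8]=?)
step 4: low=(low[0]=0,low[1]=1,low[2]=?,low[3]=?,low[4]=?,low[5]=2,low[6]=?,low[7]=3,low[8]=?); scc=(scc[0]=0,scc[1]=3,scc[2]=?,scc[3]=?,scc[4]=?,scc[5]=1,scc[6]=?,scc[7]=2,scc[8]=?)
step 5: low=(low[0]=0,low[1]=1,low[2]=4,low[3]=?,low[4]=?,low[5]=2,low[6]=?,low[7]=3,low[8]=?); scc=(scc[0]=0,scc[1]=3,scc[2]=4,scc[3]=?,scc[4]=?,scc[5]=1,scc[6]=?,scc[7]=2,scc[8]=?)
step 6: low=(low[0]=0,low[1]=1,low[2]=4,low[3]=5,low[4]=7,low[5]=2,low[6]=6,low[7]=3,low[8]=?); scc=(scc[0]=0,scc[1]=3,scc[2]=4,scc[3]=?,scc[4]=5,scc[5]=1,scc[6]=?,scc[7]=2,scc[8]=?)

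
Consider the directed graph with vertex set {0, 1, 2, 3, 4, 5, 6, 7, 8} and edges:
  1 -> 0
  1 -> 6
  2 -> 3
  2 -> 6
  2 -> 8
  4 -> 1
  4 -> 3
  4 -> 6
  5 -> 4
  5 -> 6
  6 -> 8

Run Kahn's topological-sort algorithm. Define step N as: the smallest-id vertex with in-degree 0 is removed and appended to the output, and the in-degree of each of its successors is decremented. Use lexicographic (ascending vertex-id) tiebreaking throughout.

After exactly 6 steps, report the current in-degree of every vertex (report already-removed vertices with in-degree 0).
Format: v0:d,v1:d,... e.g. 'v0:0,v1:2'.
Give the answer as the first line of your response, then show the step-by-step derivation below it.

v0:0,v1:0,v2:0,v3:0,v4:0,v5:0,v6:0,v7:0,v8:1

step 1: output 2; order=[2]; indeg=(1,1,0,1,1,0,3,0,1)
step 2: output 5; order=[2,5]; indeg=(1,1,0,1,0,0,2,0,1)
step 3: output 4; order=[2,5,4]; indeg=(1,0,0,0,0,0,1,0,1)
step 4: output 1; order=[2,5,4,1]; indeg=(0,0,0,0,0,0,0,0,1)
step 5: output 0; order=[2,5,4,1,0]; indeg=(0,0,0,0,0,0,0,0,1)
step 6: output 3; order=[2,5,4,1,0,3]; indeg=(0,0,0,0,0,0,0,0,1)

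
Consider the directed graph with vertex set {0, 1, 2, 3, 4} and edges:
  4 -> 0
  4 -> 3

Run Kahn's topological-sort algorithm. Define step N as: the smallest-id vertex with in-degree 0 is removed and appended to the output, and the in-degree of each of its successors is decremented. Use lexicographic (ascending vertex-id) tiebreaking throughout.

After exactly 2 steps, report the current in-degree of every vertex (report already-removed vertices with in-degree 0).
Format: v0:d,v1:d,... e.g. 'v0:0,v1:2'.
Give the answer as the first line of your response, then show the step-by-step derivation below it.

v0:1,v1:0,v2:0,v3:1,v4:0

step 1: output 1; order=[1]; indeg=(1,0,0,1,0)
step 2: output 2; order=[1,2]; indeg=(1,0,0,1,0)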